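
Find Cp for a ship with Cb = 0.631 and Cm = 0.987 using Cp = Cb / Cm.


Formula: Cp = Cb / Cm
Substituting: Cp = 0.631 / 0.987
Result: Cp ≈ 0.63931 (5 s.f.)

0.63931


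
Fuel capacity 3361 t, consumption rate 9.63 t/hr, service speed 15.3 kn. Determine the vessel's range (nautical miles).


Formula: endurance = fuel / rate; range = endurance * speed
Step 1 — endurance = 3361 / 9.63 = 349.0135 hours
Step 2 — range = 349.0135 * 15.3 ≈ 5339.9 nautical miles (5 s.f.)

5339.9 NM


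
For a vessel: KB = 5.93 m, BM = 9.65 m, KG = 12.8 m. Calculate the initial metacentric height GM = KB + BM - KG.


Formula: GM = KB + BM - KG
Step 1 — KM = KB + BM = 5.93 + 9.65 = 15.58 m
Step 2 — GM = KM - KG = 15.58 - 12.8 = 2.78 m

2.78 m


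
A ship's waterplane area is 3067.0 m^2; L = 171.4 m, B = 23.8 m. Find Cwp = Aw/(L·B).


Formula: Cwp = Aw / (L * B)
Step 1 — L * B = 171.4 * 23.8 = 4079.32 m^2
Step 2 — Cwp = 3067.0 / 4079.32 ≈ 0.75184 (5 s.f.)

0.75184


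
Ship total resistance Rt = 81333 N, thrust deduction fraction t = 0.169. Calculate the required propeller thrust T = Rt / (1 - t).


Formula: T = Rt / (1 - t)
Step 1 — (1 - t) = 1 - 0.169 = 0.831
Step 2 — T = 81333 / 0.831 ≈ 97874 N (5 s.f.)

97874 N


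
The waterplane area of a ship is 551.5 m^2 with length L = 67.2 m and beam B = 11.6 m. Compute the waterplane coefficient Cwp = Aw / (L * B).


Formula: Cwp = Aw / (L * B)
Step 1 — L * B = 67.2 * 11.6 = 779.52 m^2
Step 2 — Cwp = 551.5 / 779.52 ≈ 0.70749 (5 s.f.)

0.70749


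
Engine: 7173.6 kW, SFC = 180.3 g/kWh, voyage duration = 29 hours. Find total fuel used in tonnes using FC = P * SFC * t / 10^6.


Formula: FC (tonnes) = P * SFC * t / 1,000,000
Step 1 — P * SFC * t = 7173.6 * 180.3 * 29 = 37508602.32 g
Step 2 — FC (tonnes) = 37508602.32 / 1,000,000 ≈ 37.509 tonnes (5 s.f.)

37.509 tonnes


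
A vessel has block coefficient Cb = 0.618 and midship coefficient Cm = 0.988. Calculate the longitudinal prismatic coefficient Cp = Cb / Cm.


Formula: Cp = Cb / Cm
Substituting: Cp = 0.618 / 0.988
Result: Cp ≈ 0.62551 (5 s.f.)

0.62551


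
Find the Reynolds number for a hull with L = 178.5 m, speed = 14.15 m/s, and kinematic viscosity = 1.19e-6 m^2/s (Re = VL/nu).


Formula: Re = V * L / nu
Step 1 — V * L = 14.15 * 178.5 = 2525.775 m^2/s
Step 2 — Re = 2525.775 / 1.19e-6 = 2.12e+09

2.12e+09


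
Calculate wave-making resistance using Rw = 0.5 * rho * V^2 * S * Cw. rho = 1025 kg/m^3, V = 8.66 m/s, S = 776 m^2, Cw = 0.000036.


Formula: Rw = 0.5 * rho * V^2 * S * Cw
Step 1 — V^2 = 8.66^2 = 74.9956
Step 2 — 0.5 * rho * V^2 = 0.5 * 1025 * 74.9956 = 38435.245
Step 3 — Rw = 38435.245 * 776 * 0.000036 ≈ 1073.7 N (5 s.f.)

1073.7 N


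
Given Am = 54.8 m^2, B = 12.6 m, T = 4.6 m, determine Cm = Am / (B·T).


Formula: Cm = Am / (B * T)
Step 1 — B * T = 12.6 * 4.6 = 57.96 m^2
Step 2 — Cm = 54.8 / 57.96 ≈ 0.94548 (5 s.f.)

0.94548


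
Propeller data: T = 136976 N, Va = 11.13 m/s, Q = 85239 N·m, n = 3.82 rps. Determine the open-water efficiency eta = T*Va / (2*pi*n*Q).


Formula: eta = T * Va / (2 * pi * n * Q)
Step 1 — numerator = T * Va = 136976 * 11.13 = 1524542.88
Step 2 — 2 * pi * n = 2 * pi * 3.82 = 24.001768
Step 3 — denominator = 24.001768 * 85239 = 2045886.7
Step 4 — eta = 1524542.88 / 2045886.7 ≈ 0.74517 (5 s.f.)

0.74517


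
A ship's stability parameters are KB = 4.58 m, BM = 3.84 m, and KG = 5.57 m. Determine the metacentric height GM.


Formula: GM = KB + BM - KG
Step 1 — KM = KB + BM = 4.58 + 3.84 = 8.42 m
Step 2 — GM = KM - KG = 8.42 - 5.57 = 2.85 m

2.85 m


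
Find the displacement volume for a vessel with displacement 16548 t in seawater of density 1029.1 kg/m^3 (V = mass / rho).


Formula: V = mass / rho
Step 1 — convert tonnes to kg: 16548 t * 1000 = 16548000 kg
Step 2 — V = 16548000 / 1029.1 ≈ 16080 m^3 (5 s.f.)

16080 m^3


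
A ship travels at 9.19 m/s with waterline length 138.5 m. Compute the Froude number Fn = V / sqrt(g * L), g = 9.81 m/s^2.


Formula: Fn = V / sqrt(g * L)
Step 1 — g * L = 9.81 * 138.5 = 1358.685
Step 2 — sqrt(g * L) = sqrt(1358.685) = 36.860345
Step 3 — Fn = 9.19 / 36.860345 ≈ 0.24932 (5 s.f.)

0.24932


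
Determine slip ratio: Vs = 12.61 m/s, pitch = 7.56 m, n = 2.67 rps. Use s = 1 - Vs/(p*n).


Formula: s = 1 - Vs / (p * n)
Step 1 — p * n = 7.56 * 2.67 = 20.1852
Step 2 — Vs / (p*n) = 12.61 / 20.1852 = 0.624715 (6 d.p.)
Step 3 — s = 1 - 0.624715 = 0.375285

0.375285


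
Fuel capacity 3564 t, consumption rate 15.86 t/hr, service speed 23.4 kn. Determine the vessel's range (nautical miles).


Formula: endurance = fuel / rate; range = endurance * speed
Step 1 — endurance = 3564 / 15.86 = 224.7163 hours
Step 2 — range = 224.7163 * 23.4 ≈ 5258.4 nautical miles (5 s.f.)

5258.4 NM


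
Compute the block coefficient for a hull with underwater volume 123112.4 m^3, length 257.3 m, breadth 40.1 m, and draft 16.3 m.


Formula: Cb = V / (L * B * T)
Step 1 — L * B * T = 257.3 * 40.1 * 16.3 = 168178.999 m^3
Step 2 — Cb = 123112.4 / 168178.999 ≈ 0.73203 (5 s.f.)

0.73203


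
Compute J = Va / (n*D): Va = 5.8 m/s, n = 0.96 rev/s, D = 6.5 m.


Formula: J = Va / (n * D)
Step 1 — n * D = 0.96 * 6.5 = 6.24
Step 2 — J = 5.8 / 6.24 ≈ 0.92949 (5 s.f.)

0.92949


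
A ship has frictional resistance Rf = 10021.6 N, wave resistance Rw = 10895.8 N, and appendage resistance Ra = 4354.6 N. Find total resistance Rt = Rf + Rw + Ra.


Formula: Rt = Rf + Rw + Ra
Substituting: Rt = 10021.6 + 10895.8 + 4354.6
Result: Rt = 25272.0 N

25272.0 N


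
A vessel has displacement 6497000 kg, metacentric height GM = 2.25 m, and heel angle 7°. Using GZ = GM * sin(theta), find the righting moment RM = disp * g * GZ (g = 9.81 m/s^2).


Formula: GZ = GM * sin(theta); RM = disp * g * GZ
Step 1 — GZ = 2.25 * sin(7°) = 2.25 * 0.121869 = 0.274205 m
Step 2 — RM = 6497000 * 9.81 * 0.274205 ≈ 17477000 N·m (5 s.f.)

17477000 N·m


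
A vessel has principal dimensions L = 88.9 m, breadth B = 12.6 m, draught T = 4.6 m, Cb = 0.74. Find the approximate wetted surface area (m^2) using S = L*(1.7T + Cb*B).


Formula: S = 1.7*L*T + V/T with V = Cb*L*B*T, i.e. S = L * (1.7*T + Cb*B)
Step 1 — 1.7*T = 1.7 * 4.6 = 7.82 m
Step 2 — Cb*B = 0.74 * 12.6 = 9.324 m
Step 3 — 1.7*T + Cb*B = 7.82 + 9.324 = 17.144 m
Step 4 — S = 88.9 * 17.144 ≈ 1524.1 m^2 (5 s.f.)

1524.1 m^2


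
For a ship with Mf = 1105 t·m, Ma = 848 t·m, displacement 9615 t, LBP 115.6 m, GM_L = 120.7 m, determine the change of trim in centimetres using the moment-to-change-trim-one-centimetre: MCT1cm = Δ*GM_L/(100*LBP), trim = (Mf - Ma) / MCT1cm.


Formula: net trimming moment = Mf - Ma; MCT1cm = Δ*GM_L/(100*LBP); trim = net moment / MCT1cm
Step 1 — net trimming moment = 1105 - 848 = 257 t·m
Step 2 — MCT1cm = 9615 * 120.7 / (100 * 115.6) = 100.3919 t·m/cm
Step 3 — trim = 257 / 100.3919 ≈ 2.5600 cm (5 s.f.)

2.5600 cm


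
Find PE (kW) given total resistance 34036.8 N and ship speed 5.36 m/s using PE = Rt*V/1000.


Formula: PE = Rt * V / 1000 (kW)
Step 1 — PE (W) = 34036.8 * 5.36 = 182437.248 W
Step 2 — PE (kW) = 182437.248 / 1000 ≈ 182.44 kW (5 s.f.)

182.44 kW


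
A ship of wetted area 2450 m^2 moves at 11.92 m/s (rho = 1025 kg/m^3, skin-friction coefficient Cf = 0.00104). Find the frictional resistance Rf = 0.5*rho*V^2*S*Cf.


Formula: Rf = 0.5 * rho * V^2 * S * Cf
Step 1 — V^2 = 11.92^2 = 142.0864
Step 2 — 0.5 * rho * V^2 = 0.5 * 1025 * 142.0864 = 72819.28
Step 3 — Rf = 72819.28 * 2450 * 0.00104 ≈ 185540 N (5 s.f.)

185540 N


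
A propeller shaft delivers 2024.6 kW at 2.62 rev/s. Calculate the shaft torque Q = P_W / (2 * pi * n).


Formula: Q = P_W / (2 * pi * n)
Step 1 — P_W = 2024.6 kW * 1000 = 2024600.0 W
Step 2 — 2 * pi * n = 2 * pi * 2.62 = 16.461946
Step 3 — Q = 2024600.0 / 16.461946 ≈ 122990 N·m (5 s.f.)

122990 N·m


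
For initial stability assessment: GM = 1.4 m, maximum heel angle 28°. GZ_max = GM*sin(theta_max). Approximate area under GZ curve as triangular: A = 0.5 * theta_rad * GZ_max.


Formula: GZ_max = GM * sin(theta); Area = 0.5 * theta_rad * GZ_max
Step 1 — GZ_max = 1.4 * sin(28°) = 1.4 * 0.469472 = 0.657261 m
Step 2 — theta_rad = 28 * pi/180 = 0.488692 rad
Step 3 — Area = 0.5 * 0.488692 * 0.657261 ≈ 0.16060 m·rad (5 s.f.)

0.16060 m·rad


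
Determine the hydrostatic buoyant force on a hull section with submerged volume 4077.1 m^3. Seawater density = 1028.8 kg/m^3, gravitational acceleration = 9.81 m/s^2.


Formula: Fb = rho * g * V
Substituting: Fb = 1028.8 * 9.81 * 4077.1
Intermediate: 1028.8 * 9.81 = 10092.528
Result: Fb = 10092.528 * 4077.1 ≈ 41148000 N (5 s.f.)

41148000 N


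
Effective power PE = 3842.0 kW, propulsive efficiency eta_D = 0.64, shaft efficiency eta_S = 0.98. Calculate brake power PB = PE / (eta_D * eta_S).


Formula: PB = PE / (eta_D * eta_S)
Step 1 — combined efficiency = eta_D * eta_S = 0.64 * 0.98 = 0.6272
Step 2 — PB = 3842.0 / 0.6272 ≈ 6125.6 kW (5 s.f.)

6125.6 kW


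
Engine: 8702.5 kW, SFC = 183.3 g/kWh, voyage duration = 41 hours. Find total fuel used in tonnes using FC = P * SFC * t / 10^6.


Formula: FC (tonnes) = P * SFC * t / 1,000,000
Step 1 — P * SFC * t = 8702.5 * 183.3 * 41 = 65401898.25 g
Step 2 — FC (tonnes) = 65401898.25 / 1,000,000 ≈ 65.402 tonnes (5 s.f.)

65.402 tonnes


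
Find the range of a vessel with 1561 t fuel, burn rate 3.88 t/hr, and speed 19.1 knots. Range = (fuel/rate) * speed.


Formula: endurance = fuel / rate; range = endurance * speed
Step 1 — endurance = 1561 / 3.88 = 402.3196 hours
Step 2 — range = 402.3196 * 19.1 ≈ 7684.3 nautical miles (5 s.f.)

7684.3 NM


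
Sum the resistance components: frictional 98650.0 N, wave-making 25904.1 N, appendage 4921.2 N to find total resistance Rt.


Formula: Rt = Rf + Rw + Ra
Substituting: Rt = 98650.0 + 25904.1 + 4921.2
Result: Rt = 129475.3 N

129475.3 N


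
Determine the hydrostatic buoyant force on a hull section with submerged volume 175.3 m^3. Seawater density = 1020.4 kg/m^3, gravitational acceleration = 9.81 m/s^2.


Formula: Fb = rho * g * V
Substituting: Fb = 1020.4 * 9.81 * 175.3
Intermediate: 1020.4 * 9.81 = 10010.124
Result: Fb = 10010.124 * 175.3 ≈ 1754800 N (5 s.f.)

1754800 N


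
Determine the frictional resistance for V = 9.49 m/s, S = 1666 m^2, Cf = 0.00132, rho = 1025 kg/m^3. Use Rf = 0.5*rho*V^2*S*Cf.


Formula: Rf = 0.5 * rho * V^2 * S * Cf
Step 1 — V^2 = 9.49^2 = 90.0601
Step 2 — 0.5 * rho * V^2 = 0.5 * 1025 * 90.0601 = 46155.80125
Step 3 — Rf = 46155.80125 * 1666 * 0.00132 ≈ 101500 N (5 s.f.)

101500 N


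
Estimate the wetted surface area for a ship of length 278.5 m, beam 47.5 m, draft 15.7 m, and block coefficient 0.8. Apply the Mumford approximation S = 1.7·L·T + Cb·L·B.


Formula: S = 1.7*L*T + V/T with V = Cb*L*B*T, i.e. S = L * (1.7*T + Cb*B)
Step 1 — 1.7*T = 1.7 * 15.7 = 26.69 m
Step 2 — Cb*B = 0.8 * 47.5 = 38.0 m
Step 3 — 1.7*T + Cb*B = 26.69 + 38.0 = 64.69 m
Step 4 — S = 278.5 * 64.69 ≈ 18016 m^2 (5 s.f.)

18016 m^2


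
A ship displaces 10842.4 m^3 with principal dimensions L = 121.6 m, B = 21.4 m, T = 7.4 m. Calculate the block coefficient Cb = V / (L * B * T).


Formula: Cb = V / (L * B * T)
Step 1 — L * B * T = 121.6 * 21.4 * 7.4 = 19256.576 m^3
Step 2 — Cb = 10842.4 / 19256.576 ≈ 0.56305 (5 s.f.)

0.56305


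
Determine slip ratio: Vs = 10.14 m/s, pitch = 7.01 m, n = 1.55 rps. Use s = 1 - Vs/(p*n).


Formula: s = 1 - Vs / (p * n)
Step 1 — p * n = 7.01 * 1.55 = 10.8655
Step 2 — Vs / (p*n) = 10.14 / 10.8655 = 0.933229 (6 d.p.)
Step 3 — s = 1 - 0.933229 = 0.066771

0.066771


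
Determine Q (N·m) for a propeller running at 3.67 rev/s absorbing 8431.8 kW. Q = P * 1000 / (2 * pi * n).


Formula: Q = P_W / (2 * pi * n)
Step 1 — P_W = 8431.8 kW * 1000 = 8431800.0 W
Step 2 — 2 * pi * n = 2 * pi * 3.67 = 23.05929
Step 3 — Q = 8431800.0 / 23.05929 ≈ 365660 N·m (5 s.f.)

365660 N·m


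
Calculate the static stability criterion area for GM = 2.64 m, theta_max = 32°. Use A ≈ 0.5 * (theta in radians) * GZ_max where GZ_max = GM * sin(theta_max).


Formula: GZ_max = GM * sin(theta); Area = 0.5 * theta_rad * GZ_max
Step 1 — GZ_max = 2.64 * sin(32°) = 2.64 * 0.529919 = 1.398986 m
Step 2 — theta_rad = 32 * pi/180 = 0.558505 rad
Step 3 — Area = 0.5 * 0.558505 * 1.398986 ≈ 0.39067 m·rad (5 s.f.)

0.39067 m·rad


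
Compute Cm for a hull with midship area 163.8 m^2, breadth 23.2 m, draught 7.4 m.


Formula: Cm = Am / (B * T)
Step 1 — B * T = 23.2 * 7.4 = 171.68 m^2
Step 2 — Cm = 163.8 / 171.68 ≈ 0.95410 (5 s.f.)

0.95410


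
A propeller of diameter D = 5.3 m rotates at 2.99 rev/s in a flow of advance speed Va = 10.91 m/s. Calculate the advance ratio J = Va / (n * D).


Formula: J = Va / (n * D)
Step 1 — n * D = 2.99 * 5.3 = 15.847
Step 2 — J = 10.91 / 15.847 ≈ 0.68846 (5 s.f.)

0.68846


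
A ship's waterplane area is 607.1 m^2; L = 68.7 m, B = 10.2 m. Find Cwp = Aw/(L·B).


Formula: Cwp = Aw / (L * B)
Step 1 — L * B = 68.7 * 10.2 = 700.74 m^2
Step 2 — Cwp = 607.1 / 700.74 ≈ 0.86637 (5 s.f.)

0.86637


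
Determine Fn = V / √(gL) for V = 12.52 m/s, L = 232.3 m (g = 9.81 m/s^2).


Formula: Fn = V / sqrt(g * L)
Step 1 — g * L = 9.81 * 232.3 = 2278.863
Step 2 — sqrt(g * L) = sqrt(2278.863) = 47.737438
Step 3 — Fn = 12.52 / 47.737438 ≈ 0.26227 (5 s.f.)

0.26227


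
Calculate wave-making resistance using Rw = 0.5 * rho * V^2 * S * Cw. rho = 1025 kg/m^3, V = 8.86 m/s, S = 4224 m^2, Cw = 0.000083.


Formula: Rw = 0.5 * rho * V^2 * S * Cw
Step 1 — V^2 = 8.86^2 = 78.4996
Step 2 — 0.5 * rho * V^2 = 0.5 * 1025 * 78.4996 = 40231.045
Step 3 — Rw = 40231.045 * 4224 * 0.000083 ≈ 14105 N (5 s.f.)

14105 N


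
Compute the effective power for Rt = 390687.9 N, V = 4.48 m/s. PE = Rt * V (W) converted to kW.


Formula: PE = Rt * V / 1000 (kW)
Step 1 — PE (W) = 390687.9 * 4.48 = 1750281.792 W
Step 2 — PE (kW) = 1750281.792 / 1000 ≈ 1750.3 kW (5 s.f.)

1750.3 kW


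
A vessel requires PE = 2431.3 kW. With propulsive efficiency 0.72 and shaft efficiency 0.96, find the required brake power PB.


Formula: PB = PE / (eta_D * eta_S)
Step 1 — combined efficiency = eta_D * eta_S = 0.72 * 0.96 = 0.6912
Step 2 — PB = 2431.3 / 0.6912 ≈ 3517.5 kW (5 s.f.)

3517.5 kW


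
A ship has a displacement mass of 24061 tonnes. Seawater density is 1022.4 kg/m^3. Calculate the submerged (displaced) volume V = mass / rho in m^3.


Formula: V = mass / rho
Step 1 — convert tonnes to kg: 24061 t * 1000 = 24061000 kg
Step 2 — V = 24061000 / 1022.4 ≈ 23534 m^3 (5 s.f.)

23534 m^3


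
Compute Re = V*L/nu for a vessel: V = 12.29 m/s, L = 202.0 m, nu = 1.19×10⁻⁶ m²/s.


Formula: Re = V * L / nu
Step 1 — V * L = 12.29 * 202.0 = 2482.58 m^2/s
Step 2 — Re = 2482.58 / 1.19e-6 = 2.09e+09

2.09e+09


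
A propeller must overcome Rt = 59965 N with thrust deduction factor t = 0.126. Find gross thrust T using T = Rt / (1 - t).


Formula: T = Rt / (1 - t)
Step 1 — (1 - t) = 1 - 0.126 = 0.874
Step 2 — T = 59965 / 0.874 ≈ 68610 N (5 s.f.)

68610 N


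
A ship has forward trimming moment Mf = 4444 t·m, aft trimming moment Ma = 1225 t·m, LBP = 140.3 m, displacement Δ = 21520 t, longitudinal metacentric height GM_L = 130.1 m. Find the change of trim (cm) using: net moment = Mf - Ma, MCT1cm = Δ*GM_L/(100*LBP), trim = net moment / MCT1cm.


Formula: net trimming moment = Mf - Ma; MCT1cm = Δ*GM_L/(100*LBP); trim = net moment / MCT1cm
Step 1 — net trimming moment = 4444 - 1225 = 3219 t·m
Step 2 — MCT1cm = 21520 * 130.1 / (100 * 140.3) = 199.5547 t·m/cm
Step 3 — trim = 3219 / 199.5547 ≈ 16.131 cm (5 s.f.)

16.131 cm


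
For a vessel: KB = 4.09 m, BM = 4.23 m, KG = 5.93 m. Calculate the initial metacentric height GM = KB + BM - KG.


Formula: GM = KB + BM - KG
Step 1 — KM = KB + BM = 4.09 + 4.23 = 8.32 m
Step 2 — GM = KM - KG = 8.32 - 5.93 = 2.39 m

2.39 m


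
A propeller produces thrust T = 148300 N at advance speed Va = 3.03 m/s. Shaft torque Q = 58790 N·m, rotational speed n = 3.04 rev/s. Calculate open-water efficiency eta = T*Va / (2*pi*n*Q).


Formula: eta = T * Va / (2 * pi * n * Q)
Step 1 — numerator = T * Va = 148300 * 3.03 = 449349.0
Step 2 — 2 * pi * n = 2 * pi * 3.04 = 19.100883
Step 3 — denominator = 19.100883 * 58790 = 1122940.91
Step 4 — eta = 449349.0 / 1122940.91 ≈ 0.40015 (5 s.f.)

0.40015


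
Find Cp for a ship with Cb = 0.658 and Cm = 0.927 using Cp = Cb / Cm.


Formula: Cp = Cb / Cm
Substituting: Cp = 0.658 / 0.927
Result: Cp ≈ 0.70982 (5 s.f.)

0.70982


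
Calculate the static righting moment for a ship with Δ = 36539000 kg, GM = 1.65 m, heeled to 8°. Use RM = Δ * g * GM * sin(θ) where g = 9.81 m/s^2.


Formula: GZ = GM * sin(theta); RM = disp * g * GZ
Step 1 — GZ = 1.65 * sin(8°) = 1.65 * 0.139173 = 0.229635 m
Step 2 — RM = 36539000 * 9.81 * 0.229635 ≈ 82312000 N·m (5 s.f.)

82312000 N·m


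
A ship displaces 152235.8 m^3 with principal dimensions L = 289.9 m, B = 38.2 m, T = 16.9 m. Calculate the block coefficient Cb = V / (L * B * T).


Formula: Cb = V / (L * B * T)
Step 1 — L * B * T = 289.9 * 38.2 * 16.9 = 187153.642 m^3
Step 2 — Cb = 152235.8 / 187153.642 ≈ 0.81343 (5 s.f.)

0.81343


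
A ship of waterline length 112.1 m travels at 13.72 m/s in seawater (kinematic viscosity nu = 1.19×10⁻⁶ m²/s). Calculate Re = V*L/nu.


Formula: Re = V * L / nu
Step 1 — V * L = 13.72 * 112.1 = 1538.012 m^2/s
Step 2 — Re = 1538.012 / 1.19e-6 = 1.29e+09

1.29e+09


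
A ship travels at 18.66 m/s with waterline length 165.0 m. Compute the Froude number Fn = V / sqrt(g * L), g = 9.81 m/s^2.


Formula: Fn = V / sqrt(g * L)
Step 1 — g * L = 9.81 * 165.0 = 1618.65
Step 2 — sqrt(g * L) = sqrt(1618.65) = 40.23245
Step 3 — Fn = 18.66 / 40.23245 ≈ 0.46380 (5 s.f.)

0.46380


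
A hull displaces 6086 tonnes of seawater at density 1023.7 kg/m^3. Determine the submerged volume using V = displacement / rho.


Formula: V = mass / rho
Step 1 — convert tonnes to kg: 6086 t * 1000 = 6086000 kg
Step 2 — V = 6086000 / 1023.7 ≈ 5945.1 m^3 (5 s.f.)

5945.1 m^3


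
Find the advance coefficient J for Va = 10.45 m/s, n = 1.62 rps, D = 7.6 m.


Formula: J = Va / (n * D)
Step 1 — n * D = 1.62 * 7.6 = 12.312
Step 2 — J = 10.45 / 12.312 ≈ 0.84877 (5 s.f.)

0.84877


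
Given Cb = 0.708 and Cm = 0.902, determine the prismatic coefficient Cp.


Formula: Cp = Cb / Cm
Substituting: Cp = 0.708 / 0.902
Result: Cp ≈ 0.78492 (5 s.f.)

0.78492


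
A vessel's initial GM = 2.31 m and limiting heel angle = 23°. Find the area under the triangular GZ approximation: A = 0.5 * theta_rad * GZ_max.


Formula: GZ_max = GM * sin(theta); Area = 0.5 * theta_rad * GZ_max
Step 1 — GZ_max = 2.31 * sin(23°) = 2.31 * 0.390731 = 0.902589 m
Step 2 — theta_rad = 23 * pi/180 = 0.401426 rad
Step 3 — Area = 0.5 * 0.401426 * 0.902589 ≈ 0.18116 m·rad (5 s.f.)

0.18116 m·rad


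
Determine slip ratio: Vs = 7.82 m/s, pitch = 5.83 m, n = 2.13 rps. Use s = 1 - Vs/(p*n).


Formula: s = 1 - Vs / (p * n)
Step 1 — p * n = 5.83 * 2.13 = 12.4179
Step 2 — Vs / (p*n) = 7.82 / 12.4179 = 0.629736 (6 d.p.)
Step 3 — s = 1 - 0.629736 = 0.370264

0.370264


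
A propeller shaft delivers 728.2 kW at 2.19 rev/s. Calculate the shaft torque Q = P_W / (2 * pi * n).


Formula: Q = P_W / (2 * pi * n)
Step 1 — P_W = 728.2 kW * 1000 = 728200.0 W
Step 2 — 2 * pi * n = 2 * pi * 2.19 = 13.760176
Step 3 — Q = 728200.0 / 13.760176 ≈ 52921 N·m (5 s.f.)

52921 N·m


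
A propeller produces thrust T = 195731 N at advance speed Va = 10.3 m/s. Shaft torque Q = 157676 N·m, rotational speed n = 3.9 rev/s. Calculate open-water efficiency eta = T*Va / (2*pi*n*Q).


Formula: eta = T * Va / (2 * pi * n * Q)
Step 1 — numerator = T * Va = 195731 * 10.3 = 2016029.3
Step 2 — 2 * pi * n = 2 * pi * 3.9 = 24.504423
Step 3 — denominator = 24.504423 * 157676 = 3863759.4
Step 4 — eta = 2016029.3 / 3863759.4 ≈ 0.52178 (5 s.f.)

0.52178


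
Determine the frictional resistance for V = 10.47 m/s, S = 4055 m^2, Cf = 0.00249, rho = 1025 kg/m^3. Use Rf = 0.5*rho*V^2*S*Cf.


Formula: Rf = 0.5 * rho * V^2 * S * Cf
Step 1 — V^2 = 10.47^2 = 109.6209
Step 2 — 0.5 * rho * V^2 = 0.5 * 1025 * 109.6209 = 56180.71125
Step 3 — Rf = 56180.71125 * 4055 * 0.00249 ≈ 567250 N (5 s.f.)

567250 N


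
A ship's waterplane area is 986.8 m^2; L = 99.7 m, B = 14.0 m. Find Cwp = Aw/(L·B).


Formula: Cwp = Aw / (L * B)
Step 1 — L * B = 99.7 * 14.0 = 1395.8 m^2
Step 2 — Cwp = 986.8 / 1395.8 ≈ 0.70698 (5 s.f.)

0.70698


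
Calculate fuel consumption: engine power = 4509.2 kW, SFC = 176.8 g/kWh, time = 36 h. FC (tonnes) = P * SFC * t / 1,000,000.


Formula: FC (tonnes) = P * SFC * t / 1,000,000
Step 1 — P * SFC * t = 4509.2 * 176.8 * 36 = 28700156.16 g
Step 2 — FC (tonnes) = 28700156.16 / 1,000,000 ≈ 28.700 tonnes (5 s.f.)

28.700 tonnes


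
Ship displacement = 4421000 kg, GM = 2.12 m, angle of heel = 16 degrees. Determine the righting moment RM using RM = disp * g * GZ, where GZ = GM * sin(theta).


Formula: GZ = GM * sin(theta); RM = disp * g * GZ
Step 1 — GZ = 2.12 * sin(16°) = 2.12 * 0.275637 = 0.58435 m
Step 2 — RM = 4421000 * 9.81 * 0.58435 ≈ 25343000 N·m (5 s.f.)

25343000 N·m


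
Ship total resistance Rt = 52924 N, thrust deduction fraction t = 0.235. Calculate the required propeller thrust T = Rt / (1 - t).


Formula: T = Rt / (1 - t)
Step 1 — (1 - t) = 1 - 0.235 = 0.765
Step 2 — T = 52924 / 0.765 ≈ 69182 N (5 s.f.)

69182 N


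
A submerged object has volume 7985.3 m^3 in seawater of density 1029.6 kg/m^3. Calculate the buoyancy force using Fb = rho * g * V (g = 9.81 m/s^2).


Formula: Fb = rho * g * V
Substituting: Fb = 1029.6 * 9.81 * 7985.3
Intermediate: 1029.6 * 9.81 = 10100.376
Result: Fb = 10100.376 * 7985.3 ≈ 80655000 N (5 s.f.)

80655000 N


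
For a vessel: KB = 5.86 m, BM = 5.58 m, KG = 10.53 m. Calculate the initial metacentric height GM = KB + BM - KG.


Formula: GM = KB + BM - KG
Step 1 — KM = KB + BM = 5.86 + 5.58 = 11.44 m
Step 2 — GM = KM - KG = 11.44 - 10.53 = 0.91 m

0.91 m


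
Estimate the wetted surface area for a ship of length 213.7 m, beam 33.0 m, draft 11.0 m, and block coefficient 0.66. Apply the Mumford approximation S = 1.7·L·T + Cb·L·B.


Formula: S = 1.7*L*T + V/T with V = Cb*L*B*T, i.e. S = L * (1.7*T + Cb*B)
Step 1 — 1.7*T = 1.7 * 11.0 = 18.7 m
Step 2 — Cb*B = 0.66 * 33.0 = 21.78 m
Step 3 — 1.7*T + Cb*B = 18.7 + 21.78 = 40.48 m
Step 4 — S = 213.7 * 40.48 ≈ 8650.6 m^2 (5 s.f.)

8650.6 m^2


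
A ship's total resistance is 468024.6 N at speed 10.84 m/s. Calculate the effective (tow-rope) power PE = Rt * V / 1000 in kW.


Formula: PE = Rt * V / 1000 (kW)
Step 1 — PE (W) = 468024.6 * 10.84 = 5073386.664 W
Step 2 — PE (kW) = 5073386.664 / 1000 ≈ 5073.4 kW (5 s.f.)

5073.4 kW


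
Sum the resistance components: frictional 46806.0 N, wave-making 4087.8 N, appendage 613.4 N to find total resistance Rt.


Formula: Rt = Rf + Rw + Ra
Substituting: Rt = 46806.0 + 4087.8 + 613.4
Result: Rt = 51507.2 N

51507.2 N


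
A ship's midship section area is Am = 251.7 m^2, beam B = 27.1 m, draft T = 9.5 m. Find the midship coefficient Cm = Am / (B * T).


Formula: Cm = Am / (B * T)
Step 1 — B * T = 27.1 * 9.5 = 257.45 m^2
Step 2 — Cm = 251.7 / 257.45 ≈ 0.97767 (5 s.f.)

0.97767


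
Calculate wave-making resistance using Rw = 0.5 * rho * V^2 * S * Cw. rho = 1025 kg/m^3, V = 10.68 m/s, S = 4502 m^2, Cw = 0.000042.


Formula: Rw = 0.5 * rho * V^2 * S * Cw
Step 1 — V^2 = 10.68^2 = 114.0624
Step 2 — 0.5 * rho * V^2 = 0.5 * 1025 * 114.0624 = 58456.98
Step 3 — Rw = 58456.98 * 4502 * 0.000042 ≈ 11053 N (5 s.f.)

11053 N


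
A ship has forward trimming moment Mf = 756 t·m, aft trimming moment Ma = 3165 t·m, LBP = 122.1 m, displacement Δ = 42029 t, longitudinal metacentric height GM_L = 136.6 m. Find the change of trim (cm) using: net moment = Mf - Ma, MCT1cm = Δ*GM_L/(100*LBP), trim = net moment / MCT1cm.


Formula: net trimming moment = Mf - Ma; MCT1cm = Δ*GM_L/(100*LBP); trim = net moment / MCT1cm
Step 1 — net trimming moment = 756 - 3165 = -2409 t·m
Step 2 — MCT1cm = 42029 * 136.6 / (100 * 122.1) = 470.2016 t·m/cm
Step 3 — trim = -2409 / 470.2016 ≈ -5.1233 cm (5 s.f.)

-5.1233 cm


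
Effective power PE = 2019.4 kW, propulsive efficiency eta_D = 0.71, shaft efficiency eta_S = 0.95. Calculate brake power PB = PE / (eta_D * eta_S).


Formula: PB = PE / (eta_D * eta_S)
Step 1 — combined efficiency = eta_D * eta_S = 0.71 * 0.95 = 0.6745
Step 2 — PB = 2019.4 / 0.6745 ≈ 2993.9 kW (5 s.f.)

2993.9 kW


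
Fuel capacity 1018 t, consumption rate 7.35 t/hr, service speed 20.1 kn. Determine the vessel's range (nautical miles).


Formula: endurance = fuel / rate; range = endurance * speed
Step 1 — endurance = 1018 / 7.35 = 138.5034 hours
Step 2 — range = 138.5034 * 20.1 ≈ 2783.9 nautical miles (5 s.f.)

2783.9 NM


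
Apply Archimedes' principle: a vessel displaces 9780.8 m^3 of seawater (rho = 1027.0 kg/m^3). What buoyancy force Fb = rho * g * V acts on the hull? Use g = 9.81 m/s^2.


Formula: Fb = rho * g * V
Substituting: Fb = 1027.0 * 9.81 * 9780.8
Intermediate: 1027.0 * 9.81 = 10074.87
Result: Fb = 10074.87 * 9780.8 ≈ 98540000 N (5 s.f.)

98540000 N


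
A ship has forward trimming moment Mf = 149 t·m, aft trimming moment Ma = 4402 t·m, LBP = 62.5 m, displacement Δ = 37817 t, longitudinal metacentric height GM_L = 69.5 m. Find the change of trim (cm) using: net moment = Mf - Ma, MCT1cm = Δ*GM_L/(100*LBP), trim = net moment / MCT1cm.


Formula: net trimming moment = Mf - Ma; MCT1cm = Δ*GM_L/(100*LBP); trim = net moment / MCT1cm
Step 1 — net trimming moment = 149 - 4402 = -4253 t·m
Step 2 — MCT1cm = 37817 * 69.5 / (100 * 62.5) = 420.525 t·m/cm
Step 3 — trim = -4253 / 420.525 ≈ -10.114 cm (5 s.f.)

-10.114 cm


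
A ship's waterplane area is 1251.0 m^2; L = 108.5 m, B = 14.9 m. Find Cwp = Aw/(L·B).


Formula: Cwp = Aw / (L * B)
Step 1 — L * B = 108.5 * 14.9 = 1616.65 m^2
Step 2 — Cwp = 1251.0 / 1616.65 ≈ 0.77382 (5 s.f.)

0.77382


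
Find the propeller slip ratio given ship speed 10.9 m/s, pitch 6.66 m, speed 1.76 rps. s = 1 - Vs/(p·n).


Formula: s = 1 - Vs / (p * n)
Step 1 — p * n = 6.66 * 1.76 = 11.7216
Step 2 — Vs / (p*n) = 10.9 / 11.7216 = 0.929907 (6 d.p.)
Step 3 — s = 1 - 0.929907 = 0.070093

0.070093


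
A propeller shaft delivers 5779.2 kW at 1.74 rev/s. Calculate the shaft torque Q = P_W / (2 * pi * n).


Formula: Q = P_W / (2 * pi * n)
Step 1 — P_W = 5779.2 kW * 1000 = 5779200.0 W
Step 2 — 2 * pi * n = 2 * pi * 1.74 = 10.932742
Step 3 — Q = 5779200.0 / 10.932742 ≈ 528610 N·m (5 s.f.)

528610 N·m


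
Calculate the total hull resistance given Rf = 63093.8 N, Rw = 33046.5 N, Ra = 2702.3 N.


Formula: Rt = Rf + Rw + Ra
Substituting: Rt = 63093.8 + 33046.5 + 2702.3
Result: Rt = 98842.6 N

98842.6 N


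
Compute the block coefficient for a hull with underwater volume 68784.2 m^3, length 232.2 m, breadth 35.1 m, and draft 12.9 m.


Formula: Cb = V / (L * B * T)
Step 1 — L * B * T = 232.2 * 35.1 * 12.9 = 105137.838 m^3
Step 2 — Cb = 68784.2 / 105137.838 ≈ 0.65423 (5 s.f.)

0.65423


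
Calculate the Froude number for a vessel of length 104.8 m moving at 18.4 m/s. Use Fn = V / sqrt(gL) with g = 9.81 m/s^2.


Formula: Fn = V / sqrt(g * L)
Step 1 — g * L = 9.81 * 104.8 = 1028.088
Step 2 — sqrt(g * L) = sqrt(1028.088) = 32.063811
Step 3 — Fn = 18.4 / 32.063811 ≈ 0.57386 (5 s.f.)

0.57386


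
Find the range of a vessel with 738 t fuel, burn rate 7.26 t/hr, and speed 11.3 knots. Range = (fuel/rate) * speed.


Formula: endurance = fuel / rate; range = endurance * speed
Step 1 — endurance = 738 / 7.26 = 101.6529 hours
Step 2 — range = 101.6529 * 11.3 ≈ 1148.7 nautical miles (5 s.f.)

1148.7 NM


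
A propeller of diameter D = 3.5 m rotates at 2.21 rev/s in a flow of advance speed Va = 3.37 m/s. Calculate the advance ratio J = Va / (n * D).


Formula: J = Va / (n * D)
Step 1 — n * D = 2.21 * 3.5 = 7.735
Step 2 — J = 3.37 / 7.735 ≈ 0.43568 (5 s.f.)

0.43568


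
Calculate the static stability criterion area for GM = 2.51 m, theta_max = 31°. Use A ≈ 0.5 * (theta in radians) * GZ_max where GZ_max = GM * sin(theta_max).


Formula: GZ_max = GM * sin(theta); Area = 0.5 * theta_rad * GZ_max
Step 1 — GZ_max = 2.51 * sin(31°) = 2.51 * 0.515038 = 1.292745 m
Step 2 — theta_rad = 31 * pi/180 = 0.541052 rad
Step 3 — Area = 0.5 * 0.541052 * 1.292745 ≈ 0.34972 m·rad (5 s.f.)

0.34972 m·rad


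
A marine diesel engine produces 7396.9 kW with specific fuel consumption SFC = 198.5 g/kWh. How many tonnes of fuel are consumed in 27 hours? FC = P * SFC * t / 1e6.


Formula: FC (tonnes) = P * SFC * t / 1,000,000
Step 1 — P * SFC * t = 7396.9 * 198.5 * 27 = 39643685.55 g
Step 2 — FC (tonnes) = 39643685.55 / 1,000,000 ≈ 39.644 tonnes (5 s.f.)

39.644 tonnes


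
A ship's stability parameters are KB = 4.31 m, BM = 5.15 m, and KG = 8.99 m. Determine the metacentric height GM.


Formula: GM = KB + BM - KG
Step 1 — KM = KB + BM = 4.31 + 5.15 = 9.46 m
Step 2 — GM = KM - KG = 9.46 - 8.99 = 0.47 m

0.47 m


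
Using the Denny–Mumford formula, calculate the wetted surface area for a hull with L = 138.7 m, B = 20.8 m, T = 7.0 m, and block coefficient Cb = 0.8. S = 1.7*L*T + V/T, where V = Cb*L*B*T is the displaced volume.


Formula: S = 1.7*L*T + V/T with V = Cb*L*B*T, i.e. S = L * (1.7*T + Cb*B)
Step 1 — 1.7*T = 1.7 * 7.0 = 11.9 m
Step 2 — Cb*B = 0.8 * 20.8 = 16.64 m
Step 3 — 1.7*T + Cb*B = 11.9 + 16.64 = 28.54 m
Step 4 — S = 138.7 * 28.54 ≈ 3958.5 m^2 (5 s.f.)

3958.5 m^2


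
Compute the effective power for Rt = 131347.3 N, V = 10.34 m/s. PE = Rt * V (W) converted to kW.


Formula: PE = Rt * V / 1000 (kW)
Step 1 — PE (W) = 131347.3 * 10.34 = 1358131.082 W
Step 2 — PE (kW) = 1358131.082 / 1000 ≈ 1358.1 kW (5 s.f.)

1358.1 kW


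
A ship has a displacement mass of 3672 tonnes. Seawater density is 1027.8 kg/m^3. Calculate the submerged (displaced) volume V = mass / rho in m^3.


Formula: V = mass / rho
Step 1 — convert tonnes to kg: 3672 t * 1000 = 3672000 kg
Step 2 — V = 3672000 / 1027.8 ≈ 3572.7 m^3 (5 s.f.)

3572.7 m^3


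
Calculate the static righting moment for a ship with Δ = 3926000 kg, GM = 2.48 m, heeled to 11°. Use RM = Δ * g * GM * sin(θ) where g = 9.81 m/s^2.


Formula: GZ = GM * sin(theta); RM = disp * g * GZ
Step 1 — GZ = 2.48 * sin(11°) = 2.48 * 0.190809 = 0.473206 m
Step 2 — RM = 3926000 * 9.81 * 0.473206 ≈ 18225000 N·m (5 s.f.)

18225000 N·m


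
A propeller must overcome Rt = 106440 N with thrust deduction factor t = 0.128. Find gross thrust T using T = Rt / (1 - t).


Formula: T = Rt / (1 - t)
Step 1 — (1 - t) = 1 - 0.128 = 0.872
Step 2 — T = 106440 / 0.872 ≈ 122060 N (5 s.f.)

122060 N


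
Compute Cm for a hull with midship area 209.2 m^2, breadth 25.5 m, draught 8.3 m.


Formula: Cm = Am / (B * T)
Step 1 — B * T = 25.5 * 8.3 = 211.65 m^2
Step 2 — Cm = 209.2 / 211.65 ≈ 0.98842 (5 s.f.)

0.98842


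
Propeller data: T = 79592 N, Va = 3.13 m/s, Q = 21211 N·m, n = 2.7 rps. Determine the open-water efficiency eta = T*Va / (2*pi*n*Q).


Formula: eta = T * Va / (2 * pi * n * Q)
Step 1 — numerator = T * Va = 79592 * 3.13 = 249122.96
Step 2 — 2 * pi * n = 2 * pi * 2.7 = 16.9646
Step 3 — denominator = 16.9646 * 21211 = 359836.13
Step 4 — eta = 249122.96 / 359836.13 ≈ 0.69232 (5 s.f.)

0.69232


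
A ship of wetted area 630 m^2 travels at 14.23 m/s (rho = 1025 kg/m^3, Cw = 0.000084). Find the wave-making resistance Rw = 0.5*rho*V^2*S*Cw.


Formula: Rw = 0.5 * rho * V^2 * S * Cw
Step 1 — V^2 = 14.23^2 = 202.4929
Step 2 — 0.5 * rho * V^2 = 0.5 * 1025 * 202.4929 = 103777.61125
Step 3 — Rw = 103777.61125 * 630 * 0.000084 ≈ 5491.9 N (5 s.f.)

5491.9 N


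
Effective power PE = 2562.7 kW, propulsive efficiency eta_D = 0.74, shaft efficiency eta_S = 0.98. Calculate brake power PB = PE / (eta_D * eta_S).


Formula: PB = PE / (eta_D * eta_S)
Step 1 — combined efficiency = eta_D * eta_S = 0.74 * 0.98 = 0.7252
Step 2 — PB = 2562.7 / 0.7252 ≈ 3533.8 kW (5 s.f.)

3533.8 kW


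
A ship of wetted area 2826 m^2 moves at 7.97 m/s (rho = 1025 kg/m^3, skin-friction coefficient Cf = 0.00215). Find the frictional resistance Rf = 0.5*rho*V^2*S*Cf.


Formula: Rf = 0.5 * rho * V^2 * S * Cf
Step 1 — V^2 = 7.97^2 = 63.5209
Step 2 — 0.5 * rho * V^2 = 0.5 * 1025 * 63.5209 = 32554.46125
Step 3 — Rf = 32554.46125 * 2826 * 0.00215 ≈ 197800 N (5 s.f.)

197800 N


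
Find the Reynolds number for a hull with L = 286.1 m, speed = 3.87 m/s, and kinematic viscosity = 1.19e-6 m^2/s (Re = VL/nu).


Formula: Re = V * L / nu
Step 1 — V * L = 3.87 * 286.1 = 1107.207 m^2/s
Step 2 — Re = 1107.207 / 1.19e-6 = 9.30e+08

9.30e+08


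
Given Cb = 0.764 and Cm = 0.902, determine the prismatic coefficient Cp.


Formula: Cp = Cb / Cm
Substituting: Cp = 0.764 / 0.902
Result: Cp ≈ 0.84701 (5 s.f.)

0.84701


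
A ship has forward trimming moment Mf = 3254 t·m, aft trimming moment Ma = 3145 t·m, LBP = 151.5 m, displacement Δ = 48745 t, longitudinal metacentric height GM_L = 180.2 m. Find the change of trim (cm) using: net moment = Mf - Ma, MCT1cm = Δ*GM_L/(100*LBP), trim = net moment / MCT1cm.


Formula: net trimming moment = Mf - Ma; MCT1cm = Δ*GM_L/(100*LBP); trim = net moment / MCT1cm
Step 1 — net trimming moment = 3254 - 3145 = 109 t·m
Step 2 — MCT1cm = 48745 * 180.2 / (100 * 151.5) = 579.792 t·m/cm
Step 3 — trim = 109 / 579.792 ≈ 0.18800 cm (5 s.f.)

0.18800 cm


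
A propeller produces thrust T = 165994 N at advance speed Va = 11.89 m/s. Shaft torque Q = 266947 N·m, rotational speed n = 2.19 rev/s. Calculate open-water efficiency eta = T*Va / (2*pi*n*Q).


Formula: eta = T * Va / (2 * pi * n * Q)
Step 1 — numerator = T * Va = 165994 * 11.89 = 1973668.66
Step 2 — 2 * pi * n = 2 * pi * 2.19 = 13.760176
Step 3 — denominator = 13.760176 * 266947 = 3673237.7
Step 4 — eta = 1973668.66 / 3673237.7 ≈ 0.53731 (5 s.f.)

0.53731


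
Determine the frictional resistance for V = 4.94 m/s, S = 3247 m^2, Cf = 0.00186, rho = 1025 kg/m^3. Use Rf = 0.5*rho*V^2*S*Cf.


Formula: Rf = 0.5 * rho * V^2 * S * Cf
Step 1 — V^2 = 4.94^2 = 24.4036
Step 2 — 0.5 * rho * V^2 = 0.5 * 1025 * 24.4036 = 12506.845
Step 3 — Rf = 12506.845 * 3247 * 0.00186 ≈ 75534 N (5 s.f.)

75534 N


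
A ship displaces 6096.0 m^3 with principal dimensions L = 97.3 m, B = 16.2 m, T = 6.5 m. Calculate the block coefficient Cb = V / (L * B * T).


Formula: Cb = V / (L * B * T)
Step 1 — L * B * T = 97.3 * 16.2 * 6.5 = 10245.69 m^3
Step 2 — Cb = 6096.0 / 10245.69 ≈ 0.59498 (5 s.f.)

0.59498


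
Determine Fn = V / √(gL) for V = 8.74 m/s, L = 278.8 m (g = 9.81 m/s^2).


Formula: Fn = V / sqrt(g * L)
Step 1 — g * L = 9.81 * 278.8 = 2735.028
Step 2 — sqrt(g * L) = sqrt(2735.028) = 52.297495
Step 3 — Fn = 8.74 / 52.297495 ≈ 0.16712 (5 s.f.)

0.16712


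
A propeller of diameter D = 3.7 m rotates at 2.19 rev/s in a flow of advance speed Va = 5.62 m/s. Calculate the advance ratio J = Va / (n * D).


Formula: J = Va / (n * D)
Step 1 — n * D = 2.19 * 3.7 = 8.103
Step 2 — J = 5.62 / 8.103 ≈ 0.69357 (5 s.f.)

0.69357


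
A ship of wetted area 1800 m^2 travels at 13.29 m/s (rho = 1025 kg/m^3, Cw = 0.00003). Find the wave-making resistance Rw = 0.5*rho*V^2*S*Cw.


Formula: Rw = 0.5 * rho * V^2 * S * Cw
Step 1 — V^2 = 13.29^2 = 176.6241
Step 2 — 0.5 * rho * V^2 = 0.5 * 1025 * 176.6241 = 90519.85125
Step 3 — Rw = 90519.85125 * 1800 * 0.00003 ≈ 4888.1 N (5 s.f.)

4888.1 N


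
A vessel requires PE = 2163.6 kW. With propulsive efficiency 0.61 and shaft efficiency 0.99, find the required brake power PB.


Formula: PB = PE / (eta_D * eta_S)
Step 1 — combined efficiency = eta_D * eta_S = 0.61 * 0.99 = 0.6039
Step 2 — PB = 2163.6 / 0.6039 ≈ 3582.7 kW (5 s.f.)

3582.7 kW


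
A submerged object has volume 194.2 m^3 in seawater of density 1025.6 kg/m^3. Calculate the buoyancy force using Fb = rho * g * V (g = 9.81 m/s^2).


Formula: Fb = rho * g * V
Substituting: Fb = 1025.6 * 9.81 * 194.2
Intermediate: 1025.6 * 9.81 = 10061.136
Result: Fb = 10061.136 * 194.2 ≈ 1953900 N (5 s.f.)

1953900 N


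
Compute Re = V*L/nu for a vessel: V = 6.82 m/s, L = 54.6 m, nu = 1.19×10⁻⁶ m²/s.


Formula: Re = V * L / nu
Step 1 — V * L = 6.82 * 54.6 = 372.372 m^2/s
Step 2 — Re = 372.372 / 1.19e-6 = 3.13e+08

3.13e+08


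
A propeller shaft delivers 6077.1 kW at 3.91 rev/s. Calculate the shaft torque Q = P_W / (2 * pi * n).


Formula: Q = P_W / (2 * pi * n)
Step 1 — P_W = 6077.1 kW * 1000 = 6077100.0 W
Step 2 — 2 * pi * n = 2 * pi * 3.91 = 24.567255
Step 3 — Q = 6077100.0 / 24.567255 ≈ 247370 N·m (5 s.f.)

247370 N·m


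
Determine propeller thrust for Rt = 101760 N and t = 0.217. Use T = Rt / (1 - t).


Formula: T = Rt / (1 - t)
Step 1 — (1 - t) = 1 - 0.217 = 0.783
Step 2 — T = 101760 / 0.783 ≈ 129960 N (5 s.f.)

129960 N


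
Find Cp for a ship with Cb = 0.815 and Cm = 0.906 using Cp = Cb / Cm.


Formula: Cp = Cb / Cm
Substituting: Cp = 0.815 / 0.906
Result: Cp ≈ 0.89956 (5 s.f.)

0.89956


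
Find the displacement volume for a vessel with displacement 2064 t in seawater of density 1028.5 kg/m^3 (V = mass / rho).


Formula: V = mass / rho
Step 1 — convert tonnes to kg: 2064 t * 1000 = 2064000 kg
Step 2 — V = 2064000 / 1028.5 ≈ 2006.8 m^3 (5 s.f.)

2006.8 m^3


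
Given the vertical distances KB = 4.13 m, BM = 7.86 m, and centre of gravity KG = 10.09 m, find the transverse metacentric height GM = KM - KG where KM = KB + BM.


Formula: GM = KB + BM - KG
Step 1 — KM = KB + BM = 4.13 + 7.86 = 11.99 m
Step 2 — GM = KM - KG = 11.99 - 10.09 = 1.9 m

1.9 m


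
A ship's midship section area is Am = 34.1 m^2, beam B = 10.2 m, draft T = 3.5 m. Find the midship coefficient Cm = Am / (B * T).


Formula: Cm = Am / (B * T)
Step 1 — B * T = 10.2 * 3.5 = 35.7 m^2
Step 2 — Cm = 34.1 / 35.7 ≈ 0.95518 (5 s.f.)

0.95518


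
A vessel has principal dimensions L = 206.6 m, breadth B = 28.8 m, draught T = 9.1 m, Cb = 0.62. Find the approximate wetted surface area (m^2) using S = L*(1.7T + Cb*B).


Formula: S = 1.7*L*T + V/T with V = Cb*L*B*T, i.e. S = L * (1.7*T + Cb*B)
Step 1 — 1.7*T = 1.7 * 9.1 = 15.47 m
Step 2 — Cb*B = 0.62 * 28.8 = 17.856 m
Step 3 — 1.7*T + Cb*B = 15.47 + 17.856 = 33.326 m
Step 4 — S = 206.6 * 33.326 ≈ 6885.2 m^2 (5 s.f.)

6885.2 m^2


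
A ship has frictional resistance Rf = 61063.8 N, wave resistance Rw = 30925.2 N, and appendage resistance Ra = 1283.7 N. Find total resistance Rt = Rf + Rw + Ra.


Formula: Rt = Rf + Rw + Ra
Substituting: Rt = 61063.8 + 30925.2 + 1283.7
Result: Rt = 93272.7 N

93272.7 N


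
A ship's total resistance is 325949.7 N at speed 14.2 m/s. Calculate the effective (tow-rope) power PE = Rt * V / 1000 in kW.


Formula: PE = Rt * V / 1000 (kW)
Step 1 — PE (W) = 325949.7 * 14.2 = 4628485.74 W
Step 2 — PE (kW) = 4628485.74 / 1000 ≈ 4628.5 kW (5 s.f.)

4628.5 kW


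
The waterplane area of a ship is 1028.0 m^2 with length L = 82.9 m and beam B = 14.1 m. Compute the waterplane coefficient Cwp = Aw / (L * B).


Formula: Cwp = Aw / (L * B)
Step 1 — L * B = 82.9 * 14.1 = 1168.89 m^2
Step 2 — Cwp = 1028.0 / 1168.89 ≈ 0.87947 (5 s.f.)

0.87947


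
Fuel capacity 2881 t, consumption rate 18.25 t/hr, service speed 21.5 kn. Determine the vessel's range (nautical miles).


Formula: endurance = fuel / rate; range = endurance * speed
Step 1 — endurance = 2881 / 18.25 = 157.863 hours
Step 2 — range = 157.863 * 21.5 ≈ 3394.1 nautical miles (5 s.f.)

3394.1 NM
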